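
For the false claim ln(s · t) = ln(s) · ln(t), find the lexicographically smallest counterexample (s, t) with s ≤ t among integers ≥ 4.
(s, t) = (4, 4)

Substituting (4, 4) into the claim:
LHS = ln(4 · 4) = ln(16) ≈ 2.773
RHS = ln(4) · ln(4) = ln(4)² ≈ 1.922

Since LHS ≠ RHS, this pair disproves the claim, and no lexicographically smaller pair (s ≤ t, integers ≥ 4) does.

For instance (7, 9) is also a counterexample (LHS = ln(63) ≈ 4.143, RHS = ln(7)·ln(9) ≈ 4.276), but it's lexicographically larger.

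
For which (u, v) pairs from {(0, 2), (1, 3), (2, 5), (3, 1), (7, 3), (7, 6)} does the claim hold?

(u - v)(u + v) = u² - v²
Testing each pair:
(0, 2): LHS = -4, RHS = -4 → holds
(1, 3): LHS = -8, RHS = -8 → holds
(2, 5): LHS = -21, RHS = -21 → holds
(3, 1): LHS = 8, RHS = 8 → holds
(7, 3): LHS = 40, RHS = 40 → holds
(7, 6): LHS = 13, RHS = 13 → holds

Every pair satisfies the claim.

Answer: All pairs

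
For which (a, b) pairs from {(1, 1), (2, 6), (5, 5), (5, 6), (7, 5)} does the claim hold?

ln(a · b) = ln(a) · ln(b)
(1, 1)

Testing each pair:
(1, 1): LHS = 0, RHS = 0 → holds
(2, 6): LHS = ln(12) ≈ 2.485, RHS = ln(2)·ln(6) ≈ 1.242 → fails
(5, 5): LHS = ln(25) ≈ 3.219, RHS = ln(5)² ≈ 2.59 → fails
(5, 6): LHS = ln(30) ≈ 3.401, RHS = ln(5)·ln(6) ≈ 2.884 → fails
(7, 5): LHS = ln(35) ≈ 3.555, RHS = ln(5)·ln(7) ≈ 3.132 → fails

1 of 5 pairs satisfies the claim.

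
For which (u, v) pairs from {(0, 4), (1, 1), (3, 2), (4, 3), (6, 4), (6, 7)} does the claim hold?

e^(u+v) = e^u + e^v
None

Testing each pair:
(0, 4): LHS = e^4 ≈ 54.6, RHS = 1 + e^4 ≈ 55.6 → fails
(1, 1): LHS = e^2 ≈ 7.389, RHS = 2·e ≈ 5.437 → fails
(3, 2): LHS = e^5 ≈ 148.4, RHS = e^2 + e^3 ≈ 27.47 → fails
(4, 3): LHS = e^7 ≈ 1097, RHS = e^3 + e^4 ≈ 74.68 → fails
(6, 4): LHS = e^10 ≈ 22026.5, RHS = e^4 + e^6 ≈ 458 → fails
(6, 7): LHS = e^13 ≈ 442413.4, RHS = e^6 + e^7 ≈ 1500 → fails

No pair satisfies the claim.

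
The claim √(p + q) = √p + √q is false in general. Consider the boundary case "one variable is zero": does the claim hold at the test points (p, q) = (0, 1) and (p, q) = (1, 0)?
Yes, holds at both test points

At (0, 1): LHS = 1, RHS = 1 → equal
At (1, 0): LHS = 1, RHS = 1 → equal

So the claim does hold at both of these boundary points, even though it is not an identity.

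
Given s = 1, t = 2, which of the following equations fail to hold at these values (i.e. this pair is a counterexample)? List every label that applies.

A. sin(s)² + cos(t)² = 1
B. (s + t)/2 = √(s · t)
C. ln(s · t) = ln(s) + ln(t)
Evaluating each claim at the given values:
A. LHS = cos(2)² + sin(1)² ≈ 0.8813, RHS = 1 → fails here (LHS ≠ RHS)
B. LHS = 3/2, RHS = √(2) ≈ 1.414 → fails here (LHS ≠ RHS)
C. LHS = ln(2) ≈ 0.6931, RHS = ln(2) ≈ 0.6931 → holds here (LHS = RHS)

Answer: A, B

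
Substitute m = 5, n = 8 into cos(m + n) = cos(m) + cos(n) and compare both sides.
LHS = cos(5 + 8) = cos(13) ≈ 0.9074
RHS = cos(5) + cos(8) ≈ 0.1382

LHS ≠ RHS (they differ by about 0.7693), so the equation does not hold here.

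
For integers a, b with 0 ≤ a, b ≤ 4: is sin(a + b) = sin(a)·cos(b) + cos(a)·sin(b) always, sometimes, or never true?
Always true

The identity holds for every pair in the range. For instance at (a, b) = (2, 0): both sides equal sin(2) ≈ 0.9093.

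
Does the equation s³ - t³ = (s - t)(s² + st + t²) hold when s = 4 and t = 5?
Holds

Substituting s = 4, t = 5:

LHS = 4³ - 5³ = -61
RHS = (4 - 5)(4² + 4·5 + 5²) = -61

LHS = RHS, so the equation holds at this point.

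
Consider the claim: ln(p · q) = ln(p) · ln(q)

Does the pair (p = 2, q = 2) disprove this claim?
Substituting p = 2, q = 2:
LHS = ln(2 · 2) = ln(4) ≈ 1.386
RHS = ln(2) · ln(2) = ln(2)² ≈ 0.4805

Since LHS ≠ RHS, this pair disproves the claim.

Answer: Yes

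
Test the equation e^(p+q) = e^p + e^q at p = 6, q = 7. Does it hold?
Fails

Substituting p = 6, q = 7:

LHS = e^(6+7) = e^13 ≈ 442413.4
RHS = e^6 + e^7 ≈ 1500

LHS ≠ RHS, so the equation does not hold at this point.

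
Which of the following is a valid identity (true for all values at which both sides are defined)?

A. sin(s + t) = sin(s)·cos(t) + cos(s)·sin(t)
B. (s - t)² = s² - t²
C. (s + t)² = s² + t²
A: holds — e.g. at (2, 3), both sides equal sin(5) ≈ -0.9589.
B: fails at (5, 8) — LHS = 9, RHS = -39.
C: fails at (4, 4) — LHS = 64, RHS = 32.

Answer: A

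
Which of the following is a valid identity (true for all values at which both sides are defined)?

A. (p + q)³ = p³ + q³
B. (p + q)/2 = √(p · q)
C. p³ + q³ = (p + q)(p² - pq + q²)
C

A: fails at (1, 2) — LHS = 27, RHS = 9.
B: fails at (2, 7) — LHS = 9/2, RHS = √(14) ≈ 3.742.
C: holds — e.g. at (1, 5), both sides equal 126.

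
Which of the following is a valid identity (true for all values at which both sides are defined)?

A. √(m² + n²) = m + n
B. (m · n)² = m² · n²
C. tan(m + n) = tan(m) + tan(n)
B

A: fails at (1, 3) — LHS = √(10) ≈ 3.162, RHS = 4.
B: holds — e.g. at (3, 4), both sides equal 144.
C: fails at (3, 3) — LHS = tan(6) ≈ -0.291, RHS = 2·tan(3) ≈ -0.2851.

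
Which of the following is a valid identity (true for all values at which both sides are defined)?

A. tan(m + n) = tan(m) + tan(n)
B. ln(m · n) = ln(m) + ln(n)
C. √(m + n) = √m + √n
A: fails at (2, 3) — LHS = tan(5) ≈ -3.381, RHS = tan(2) + tan(3) ≈ -2.328.
B: holds — e.g. at (4, 4), both sides equal ln(16) ≈ 2.773.
C: fails at (6, 7) — LHS = √(13) ≈ 3.606, RHS = √(6) + √(7) ≈ 5.095.

Answer: B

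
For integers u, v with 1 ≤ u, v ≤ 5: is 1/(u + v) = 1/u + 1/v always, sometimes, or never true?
Never true

The claim fails for every pair in the range. For instance at (u, v) = (3, 3): LHS = 1/6, RHS = 2/3.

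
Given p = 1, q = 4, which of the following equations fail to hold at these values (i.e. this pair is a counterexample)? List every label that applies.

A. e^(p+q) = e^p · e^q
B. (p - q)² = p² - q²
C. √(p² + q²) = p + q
B, C

Evaluating each claim at the given values:
A. LHS = e^5 ≈ 148.4, RHS = e^5 ≈ 148.4 → holds here (LHS = RHS)
B. LHS = 9, RHS = -15 → fails here (LHS ≠ RHS)
C. LHS = √(17) ≈ 4.123, RHS = 5 → fails here (LHS ≠ RHS)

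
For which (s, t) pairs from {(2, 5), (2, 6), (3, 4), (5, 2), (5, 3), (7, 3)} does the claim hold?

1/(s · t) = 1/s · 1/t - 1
Testing each pair:
(2, 5): LHS = 1/10, RHS = -9/10 → fails
(2, 6): LHS = 1/12, RHS = -11/12 → fails
(3, 4): LHS = 1/12, RHS = -11/12 → fails
(5, 2): LHS = 1/10, RHS = -9/10 → fails
(5, 3): LHS = 1/15, RHS = -14/15 → fails
(7, 3): LHS = 1/21, RHS = -20/21 → fails

No pair satisfies the claim.

Answer: None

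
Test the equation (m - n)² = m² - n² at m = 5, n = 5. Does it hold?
Holds

Substituting m = 5, n = 5:

LHS = (5 - 5)² = 0
RHS = 5² - 5² = 0

LHS = RHS, so the equation holds at this point.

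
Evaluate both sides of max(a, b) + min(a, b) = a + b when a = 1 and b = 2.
LHS = max(1, 2) + min(1, 2) = 3
RHS = 1 + 2 = 3

LHS = RHS: the two sides agree.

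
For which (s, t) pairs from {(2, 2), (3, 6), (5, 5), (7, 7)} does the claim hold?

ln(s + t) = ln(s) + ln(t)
(2, 2)

Testing each pair:
(2, 2): LHS = ln(4) ≈ 1.386, RHS = 2·ln(2) ≈ 1.386 → holds
(3, 6): LHS = ln(9) ≈ 2.197, RHS = ln(3) + ln(6) ≈ 2.89 → fails
(5, 5): LHS = ln(10) ≈ 2.303, RHS = 2·ln(5) ≈ 3.219 → fails
(7, 7): LHS = ln(14) ≈ 2.639, RHS = 2·ln(7) ≈ 3.892 → fails

1 of 4 pairs satisfies the claim.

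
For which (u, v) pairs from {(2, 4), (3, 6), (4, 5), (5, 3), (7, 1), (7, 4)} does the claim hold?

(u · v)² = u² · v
(7, 1)

Testing each pair:
(2, 4): LHS = 64, RHS = 16 → fails
(3, 6): LHS = 324, RHS = 54 → fails
(4, 5): LHS = 400, RHS = 80 → fails
(5, 3): LHS = 225, RHS = 75 → fails
(7, 1): LHS = 49, RHS = 49 → holds
(7, 4): LHS = 784, RHS = 196 → fails

1 of 6 pairs satisfies the claim.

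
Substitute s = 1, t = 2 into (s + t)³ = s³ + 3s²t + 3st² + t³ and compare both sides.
LHS = (1 + 2)³ = 27
RHS = 1³ + 3·1²·2 + 3·1·2² + 2³ = 27

LHS = RHS: the two sides agree.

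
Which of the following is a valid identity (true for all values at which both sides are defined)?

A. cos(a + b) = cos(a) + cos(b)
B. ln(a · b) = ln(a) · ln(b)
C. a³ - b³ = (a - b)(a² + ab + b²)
A: fails at (3, 5) — LHS = cos(8) ≈ -0.1455, RHS = cos(3) + cos(5) ≈ -0.7063.
B: fails at (6, 7) — LHS = ln(42) ≈ 3.738, RHS = ln(6)·ln(7) ≈ 3.487.
C: holds — e.g. at (4, 6), both sides equal -152.

Answer: C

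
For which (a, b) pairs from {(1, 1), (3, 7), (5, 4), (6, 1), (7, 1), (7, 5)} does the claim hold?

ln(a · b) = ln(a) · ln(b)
(1, 1)

Testing each pair:
(1, 1): LHS = 0, RHS = 0 → holds
(3, 7): LHS = ln(21) ≈ 3.045, RHS = ln(3)·ln(7) ≈ 2.138 → fails
(5, 4): LHS = ln(20) ≈ 2.996, RHS = ln(4)·ln(5) ≈ 2.231 → fails
(6, 1): LHS = ln(6) ≈ 1.792, RHS = 0 → fails
(7, 1): LHS = ln(7) ≈ 1.946, RHS = 0 → fails
(7, 5): LHS = ln(35) ≈ 3.555, RHS = ln(5)·ln(7) ≈ 3.132 → fails

1 of 6 pairs satisfies the claim.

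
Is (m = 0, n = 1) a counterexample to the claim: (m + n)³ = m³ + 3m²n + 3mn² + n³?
No

Substituting m = 0, n = 1:
LHS = (0 + 1)³ = 1
RHS = 0³ + 3·0²·1 + 3·0·1² + 1³ = 1

The sides agree, so this pair does not disprove the claim.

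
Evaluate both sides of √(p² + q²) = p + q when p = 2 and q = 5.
LHS = √(2² + 5²) = √(29) ≈ 5.385
RHS = 2 + 5 = 7

LHS ≠ RHS (they differ by about 1.615), so the equation does not hold here.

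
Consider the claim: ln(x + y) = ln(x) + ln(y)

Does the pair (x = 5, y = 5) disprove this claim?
Substituting x = 5, y = 5:
LHS = ln(5 + 5) = ln(10) ≈ 2.303
RHS = ln(5) + ln(5) = 2·ln(5) ≈ 3.219

Since LHS ≠ RHS, this pair disproves the claim.

Answer: Yes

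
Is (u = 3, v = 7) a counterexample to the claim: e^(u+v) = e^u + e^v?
Yes

Substituting u = 3, v = 7:
LHS = e^(3+7) = e^10 ≈ 22026.5
RHS = e^3 + e^7 ≈ 1117

Since LHS ≠ RHS, this pair disproves the claim.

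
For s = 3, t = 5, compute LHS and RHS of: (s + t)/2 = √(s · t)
LHS = (3 + 5)/2 = 4
RHS = √(3 · 5) = √(15) ≈ 3.873

LHS ≠ RHS (they differ by about 0.127), so the equation does not hold here.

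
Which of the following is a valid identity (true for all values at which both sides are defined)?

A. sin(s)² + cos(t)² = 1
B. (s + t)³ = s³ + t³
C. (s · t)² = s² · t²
A: fails at (5, 8) — LHS = cos(8)² + sin(5)² ≈ 0.9407, RHS = 1.
B: fails at (3, 4) — LHS = 343, RHS = 91.
C: holds — e.g. at (5, 8), both sides equal 1600.

Answer: C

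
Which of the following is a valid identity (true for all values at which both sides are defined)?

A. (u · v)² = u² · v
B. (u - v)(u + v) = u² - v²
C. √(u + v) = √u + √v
A: fails at (4, 5) — LHS = 400, RHS = 80.
B: holds — e.g. at (3, 7), both sides equal -40.
C: fails at (1, 2) — LHS = √(3) ≈ 1.732, RHS = 1 + √(2) ≈ 2.414.

Answer: B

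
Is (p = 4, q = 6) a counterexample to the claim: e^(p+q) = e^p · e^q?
Substituting p = 4, q = 6:
LHS = e^(4+6) = e^10 ≈ 22026.5
RHS = e^4 · e^6 = e^10 ≈ 22026.5

The sides agree, so this pair does not disprove the claim.

Answer: No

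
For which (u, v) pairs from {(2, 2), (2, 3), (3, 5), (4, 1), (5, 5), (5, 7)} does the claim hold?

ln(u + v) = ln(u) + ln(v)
(2, 2)

Testing each pair:
(2, 2): LHS = ln(4) ≈ 1.386, RHS = 2·ln(2) ≈ 1.386 → holds
(2, 3): LHS = ln(5) ≈ 1.609, RHS = ln(2) + ln(3) ≈ 1.792 → fails
(3, 5): LHS = ln(8) ≈ 2.079, RHS = ln(3) + ln(5) ≈ 2.708 → fails
(4, 1): LHS = ln(5) ≈ 1.609, RHS = ln(4) ≈ 1.386 → fails
(5, 5): LHS = ln(10) ≈ 2.303, RHS = 2·ln(5) ≈ 3.219 → fails
(5, 7): LHS = ln(12) ≈ 2.485, RHS = ln(5) + ln(7) ≈ 3.555 → fails

1 of 6 pairs satisfies the claim.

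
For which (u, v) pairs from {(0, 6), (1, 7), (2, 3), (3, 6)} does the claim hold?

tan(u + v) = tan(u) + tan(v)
Testing each pair:
(0, 6): LHS = tan(6) ≈ -0.291, RHS = tan(6) ≈ -0.291 → holds
(1, 7): LHS = tan(8) ≈ -6.8, RHS = tan(7) + tan(1) ≈ 2.429 → fails
(2, 3): LHS = tan(5) ≈ -3.381, RHS = tan(2) + tan(3) ≈ -2.328 → fails
(3, 6): LHS = tan(9) ≈ -0.4523, RHS = tan(6) + tan(3) ≈ -0.4336 → fails

1 of 4 pairs satisfies the claim.

Answer: (0, 6)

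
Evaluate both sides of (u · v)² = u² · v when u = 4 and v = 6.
LHS = (4 · 6)² = 576
RHS = 4² · 6 = 96

LHS ≠ RHS, so the equation does not hold here.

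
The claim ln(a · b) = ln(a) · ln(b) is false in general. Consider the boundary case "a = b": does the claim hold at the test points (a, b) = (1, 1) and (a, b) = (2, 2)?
At (1, 1): LHS = 0, RHS = 0 → equal
At (2, 2): LHS = ln(4) ≈ 1.386 ≠ RHS = ln(2)² ≈ 0.4805

Answer: Only at (1, 1)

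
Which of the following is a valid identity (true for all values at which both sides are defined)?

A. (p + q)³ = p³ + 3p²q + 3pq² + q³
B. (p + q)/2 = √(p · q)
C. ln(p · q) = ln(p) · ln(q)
A

A: holds — e.g. at (3, 5), both sides equal 512.
B: fails at (2, 7) — LHS = 9/2, RHS = √(14) ≈ 3.742.
C: fails at (1, 3) — LHS = ln(3) ≈ 1.099, RHS = 0.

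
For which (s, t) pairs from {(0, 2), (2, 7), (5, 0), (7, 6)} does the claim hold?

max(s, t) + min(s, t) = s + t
Testing each pair:
(0, 2): LHS = 2, RHS = 2 → holds
(2, 7): LHS = 9, RHS = 9 → holds
(5, 0): LHS = 5, RHS = 5 → holds
(7, 6): LHS = 13, RHS = 13 → holds

Every pair satisfies the claim.

Answer: All pairs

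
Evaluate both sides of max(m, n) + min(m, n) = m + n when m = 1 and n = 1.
LHS = max(1, 1) + min(1, 1) = 2
RHS = 1 + 1 = 2

LHS = RHS: the two sides agree.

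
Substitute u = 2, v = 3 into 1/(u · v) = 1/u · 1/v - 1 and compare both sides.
LHS = 1/(2 · 3) = 1/6
RHS = 1/2 · 1/3 - 1 = -5/6

LHS ≠ RHS, so the equation does not hold here.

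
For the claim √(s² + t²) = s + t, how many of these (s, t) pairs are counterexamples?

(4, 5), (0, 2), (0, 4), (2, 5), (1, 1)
Testing each pair:
(4, 5): LHS = √(41) ≈ 6.403, RHS = 9 → counterexample
(0, 2): LHS = 2, RHS = 2 → satisfies claim
(0, 4): LHS = 4, RHS = 4 → satisfies claim
(2, 5): LHS = √(29) ≈ 5.385, RHS = 7 → counterexample
(1, 1): LHS = √(2) ≈ 1.414, RHS = 2 → counterexample

That makes 3 counterexamples.

Answer: 3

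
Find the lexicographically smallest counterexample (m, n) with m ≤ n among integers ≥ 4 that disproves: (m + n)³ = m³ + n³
(m, n) = (4, 4)

Substituting (4, 4) into the claim:
LHS = (4 + 4)³ = 512
RHS = 4³ + 4³ = 128

Since LHS ≠ RHS, this pair disproves the claim, and no lexicographically smaller pair (m ≤ n, integers ≥ 4) does.

For instance (9, 10) is also a counterexample (LHS = 6859, RHS = 1729), but it's lexicographically larger.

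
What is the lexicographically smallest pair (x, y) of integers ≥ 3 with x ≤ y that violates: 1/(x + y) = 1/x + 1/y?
(x, y) = (3, 3)

Substituting (3, 3) into the claim:
LHS = 1/(3 + 3) = 1/6
RHS = 1/3 + 1/3 = 2/3

Since LHS ≠ RHS, this pair disproves the claim, and no lexicographically smaller pair (x ≤ y, integers ≥ 3) does.

For instance (5, 8) is also a counterexample (LHS = 1/13, RHS = 13/40), but it's lexicographically larger.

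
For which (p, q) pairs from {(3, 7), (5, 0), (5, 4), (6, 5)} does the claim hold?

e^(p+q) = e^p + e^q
None

Testing each pair:
(3, 7): LHS = e^10 ≈ 22026.5, RHS = e^3 + e^7 ≈ 1117 → fails
(5, 0): LHS = e^5 ≈ 148.4, RHS = 1 + e^5 ≈ 149.4 → fails
(5, 4): LHS = e^9 ≈ 8103, RHS = e^4 + e^5 ≈ 203 → fails
(6, 5): LHS = e^11 ≈ 59874.1, RHS = e^5 + e^6 ≈ 551.8 → fails

No pair satisfies the claim.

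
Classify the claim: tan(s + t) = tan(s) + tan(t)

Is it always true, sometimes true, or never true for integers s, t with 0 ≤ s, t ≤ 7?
Sometimes true

It holds at (s, t) = (5, 0) (both sides equal tan(5) ≈ -3.381), but fails at (s, t) = (5, 6) (LHS = tan(11) ≈ -226, RHS = tan(5) + tan(6) ≈ -3.672).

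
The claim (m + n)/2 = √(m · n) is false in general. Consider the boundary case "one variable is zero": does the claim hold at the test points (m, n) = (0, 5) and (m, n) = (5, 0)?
No, fails at both test points

At (0, 5): LHS = 5/2 ≠ RHS = 0
At (5, 0): LHS = 5/2 ≠ RHS = 0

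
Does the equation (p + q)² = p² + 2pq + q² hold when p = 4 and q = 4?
Substituting p = 4, q = 4:

LHS = (4 + 4)² = 64
RHS = 4² + 2·4·4 + 4² = 64

LHS = RHS, so the equation holds at this point.

Answer: Holds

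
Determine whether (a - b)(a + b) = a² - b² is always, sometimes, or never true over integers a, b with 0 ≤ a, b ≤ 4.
Always true

The identity holds for every pair in the range. For instance at (a, b) = (1, 4): both sides equal -15.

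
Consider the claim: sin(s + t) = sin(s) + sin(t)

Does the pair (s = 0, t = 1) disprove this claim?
Substituting s = 0, t = 1:
LHS = sin(0 + 1) = sin(1) ≈ 0.8415
RHS = sin(0) + sin(1) = sin(1) ≈ 0.8415

The sides agree, so this pair does not disprove the claim.

Answer: No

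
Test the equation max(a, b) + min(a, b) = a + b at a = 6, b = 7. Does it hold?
Holds

Substituting a = 6, b = 7:

LHS = max(6, 7) + min(6, 7) = 13
RHS = 6 + 7 = 13

LHS = RHS, so the equation holds at this point.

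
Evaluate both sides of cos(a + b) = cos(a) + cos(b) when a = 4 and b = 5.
LHS = cos(4 + 5) = cos(9) ≈ -0.9111
RHS = cos(4) + cos(5) ≈ -0.37

LHS ≠ RHS (they differ by about 0.5411), so the equation does not hold here.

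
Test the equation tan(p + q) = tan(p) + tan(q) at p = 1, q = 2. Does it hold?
Fails

Substituting p = 1, q = 2:

LHS = tan(1 + 2) = tan(3) ≈ -0.1425
RHS = tan(1) + tan(2) ≈ -0.6276

LHS ≠ RHS, so the equation does not hold at this point.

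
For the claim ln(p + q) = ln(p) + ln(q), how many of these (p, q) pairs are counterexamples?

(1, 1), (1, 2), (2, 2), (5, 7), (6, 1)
Testing each pair:
(1, 1): LHS = ln(2) ≈ 0.6931, RHS = 0 → counterexample
(1, 2): LHS = ln(3) ≈ 1.099, RHS = ln(2) ≈ 0.6931 → counterexample
(2, 2): LHS = ln(4) ≈ 1.386, RHS = 2·ln(2) ≈ 1.386 → satisfies claim
(5, 7): LHS = ln(12) ≈ 2.485, RHS = ln(5) + ln(7) ≈ 3.555 → counterexample
(6, 1): LHS = ln(7) ≈ 1.946, RHS = ln(6) ≈ 1.792 → counterexample

That makes 4 counterexamples.

Answer: 4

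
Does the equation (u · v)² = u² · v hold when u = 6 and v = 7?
Fails

Substituting u = 6, v = 7:

LHS = (6 · 7)² = 1764
RHS = 6² · 7 = 252

LHS ≠ RHS, so the equation does not hold at this point.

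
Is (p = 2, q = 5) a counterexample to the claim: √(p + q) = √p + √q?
Substituting p = 2, q = 5:
LHS = √(2 + 5) = √(7) ≈ 2.646
RHS = √2 + √5 = √(2) + √(5) ≈ 3.65

Since LHS ≠ RHS, this pair disproves the claim.

Answer: Yes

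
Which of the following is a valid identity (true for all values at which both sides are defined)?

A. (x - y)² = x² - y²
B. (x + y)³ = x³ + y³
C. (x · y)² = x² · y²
A: fails at (1, 5) — LHS = 16, RHS = -24.
B: fails at (3, 3) — LHS = 216, RHS = 54.
C: holds — e.g. at (2, 3), both sides equal 36.

Answer: C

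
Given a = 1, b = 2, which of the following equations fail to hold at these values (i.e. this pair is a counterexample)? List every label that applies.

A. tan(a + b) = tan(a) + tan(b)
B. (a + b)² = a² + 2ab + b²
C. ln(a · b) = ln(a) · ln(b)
A, C

Evaluating each claim at the given values:
A. LHS = tan(3) ≈ -0.1425, RHS = tan(2) + tan(1) ≈ -0.6276 → fails here (LHS ≠ RHS)
B. LHS = 9, RHS = 9 → holds here (LHS = RHS)
C. LHS = ln(2) ≈ 0.6931, RHS = 0 → fails here (LHS ≠ RHS)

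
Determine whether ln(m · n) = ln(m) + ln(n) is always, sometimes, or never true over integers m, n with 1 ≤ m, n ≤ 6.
The identity holds for every pair in the range. For instance at (m, n) = (1, 3): both sides equal ln(3) ≈ 1.099.

Answer: Always true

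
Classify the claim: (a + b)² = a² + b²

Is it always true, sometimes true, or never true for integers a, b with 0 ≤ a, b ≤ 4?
It holds at (a, b) = (3, 0) (both sides equal 9), but fails at (a, b) = (3, 1) (LHS = 16, RHS = 10).

Answer: Sometimes true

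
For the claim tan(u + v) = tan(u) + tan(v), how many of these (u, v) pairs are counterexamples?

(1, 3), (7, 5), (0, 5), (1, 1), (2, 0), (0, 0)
Testing each pair:
(1, 3): LHS = tan(4) ≈ 1.158, RHS = tan(3) + tan(1) ≈ 1.415 → counterexample
(7, 5): LHS = tan(12) ≈ -0.6359, RHS = tan(5) + tan(7) ≈ -2.509 → counterexample
(0, 5): LHS = tan(5) ≈ -3.381, RHS = tan(5) ≈ -3.381 → satisfies claim
(1, 1): LHS = tan(2) ≈ -2.185, RHS = 2·tan(1) ≈ 3.115 → counterexample
(2, 0): LHS = tan(2) ≈ -2.185, RHS = tan(2) ≈ -2.185 → satisfies claim
(0, 0): LHS = 0, RHS = 0 → satisfies claim

That makes 3 counterexamples.

Answer: 3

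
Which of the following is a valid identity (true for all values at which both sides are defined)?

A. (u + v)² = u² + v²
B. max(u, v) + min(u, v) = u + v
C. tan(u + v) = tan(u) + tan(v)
A: fails at (2, 5) — LHS = 49, RHS = 29.
B: holds — e.g. at (3, 7), both sides equal 10.
C: fails at (5, 8) — LHS = tan(13) ≈ 0.463, RHS = tan(8) + tan(5) ≈ -10.18.

Answer: B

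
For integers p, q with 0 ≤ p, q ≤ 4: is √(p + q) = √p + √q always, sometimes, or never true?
It holds at (p, q) = (0, 3) (both sides equal √(3) ≈ 1.732), but fails at (p, q) = (3, 2) (LHS = √(5) ≈ 2.236, RHS = √(2) + √(3) ≈ 3.146).

Answer: Sometimes true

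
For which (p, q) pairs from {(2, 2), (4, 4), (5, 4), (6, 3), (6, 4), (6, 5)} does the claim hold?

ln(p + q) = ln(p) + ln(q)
Testing each pair:
(2, 2): LHS = ln(4) ≈ 1.386, RHS = 2·ln(2) ≈ 1.386 → holds
(4, 4): LHS = ln(8) ≈ 2.079, RHS = 2·ln(4) ≈ 2.773 → fails
(5, 4): LHS = ln(9) ≈ 2.197, RHS = ln(4) + ln(5) ≈ 2.996 → fails
(6, 3): LHS = ln(9) ≈ 2.197, RHS = ln(3) + ln(6) ≈ 2.89 → fails
(6, 4): LHS = ln(10) ≈ 2.303, RHS = ln(4) + ln(6) ≈ 3.178 → fails
(6, 5): LHS = ln(11) ≈ 2.398, RHS = ln(5) + ln(6) ≈ 3.401 → fails

1 of 6 pairs satisfies the claim.

Answer: (2, 2)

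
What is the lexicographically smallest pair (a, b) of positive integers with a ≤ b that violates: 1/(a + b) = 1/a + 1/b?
Substituting (1, 1) into the claim:
LHS = 1/(1 + 1) = 1/2
RHS = 1/1 + 1/1 = 2

Since LHS ≠ RHS, this pair disproves the claim, and no lexicographically smaller pair (a ≤ b, positive integers) does.

For instance (5, 8) is also a counterexample (LHS = 1/13, RHS = 13/40), but it's lexicographically larger.

Answer: (a, b) = (1, 1)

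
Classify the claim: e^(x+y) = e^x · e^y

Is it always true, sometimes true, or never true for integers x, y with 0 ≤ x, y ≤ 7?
The identity holds for every pair in the range. For instance at (x, y) = (7, 4): both sides equal e^11 ≈ 59874.1.

Answer: Always true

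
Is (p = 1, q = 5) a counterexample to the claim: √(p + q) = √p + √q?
Substituting p = 1, q = 5:
LHS = √(1 + 5) = √(6) ≈ 2.449
RHS = √1 + √5 = 1 + √(5) ≈ 3.236

Since LHS ≠ RHS, this pair disproves the claim.

Answer: Yes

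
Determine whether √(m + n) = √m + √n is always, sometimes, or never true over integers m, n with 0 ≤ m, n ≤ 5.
Sometimes true

It holds at (m, n) = (0, 4) (both sides equal 2), but fails at (m, n) = (5, 5) (LHS = √(10) ≈ 3.162, RHS = 2·√(5) ≈ 4.472).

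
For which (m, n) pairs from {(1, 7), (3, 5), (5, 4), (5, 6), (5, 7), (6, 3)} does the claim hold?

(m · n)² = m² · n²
All pairs

Testing each pair:
(1, 7): LHS = 49, RHS = 49 → holds
(3, 5): LHS = 225, RHS = 225 → holds
(5, 4): LHS = 400, RHS = 400 → holds
(5, 6): LHS = 900, RHS = 900 → holds
(5, 7): LHS = 1225, RHS = 1225 → holds
(6, 3): LHS = 324, RHS = 324 → holds

Every pair satisfies the claim.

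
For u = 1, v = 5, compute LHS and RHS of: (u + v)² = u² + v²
LHS = (1 + 5)² = 36
RHS = 1² + 5² = 26

LHS ≠ RHS, so the equation does not hold here.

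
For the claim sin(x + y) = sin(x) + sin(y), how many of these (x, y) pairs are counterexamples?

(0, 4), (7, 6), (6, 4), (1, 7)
3

Testing each pair:
(0, 4): LHS = sin(4) ≈ -0.7568, RHS = sin(4) ≈ -0.7568 → satisfies claim
(7, 6): LHS = sin(13) ≈ 0.4202, RHS = sin(6) + sin(7) ≈ 0.3776 → counterexample
(6, 4): LHS = sin(10) ≈ -0.544, RHS = sin(4) + sin(6) ≈ -1.036 → counterexample
(1, 7): LHS = sin(8) ≈ 0.9894, RHS = sin(7) + sin(1) ≈ 1.498 → counterexample

That makes 3 counterexamples.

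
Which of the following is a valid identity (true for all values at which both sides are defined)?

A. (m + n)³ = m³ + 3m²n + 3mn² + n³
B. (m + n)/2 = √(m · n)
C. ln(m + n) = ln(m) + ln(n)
A: holds — e.g. at (5, 8), both sides equal 2197.
B: fails at (4, 6) — LHS = 5, RHS = 2·√(6) ≈ 4.899.
C: fails at (3, 4) — LHS = ln(7) ≈ 1.946, RHS = ln(3) + ln(4) ≈ 2.485.

Answer: A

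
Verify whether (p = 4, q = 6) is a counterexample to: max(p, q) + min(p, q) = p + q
No

Substituting p = 4, q = 6:
LHS = max(4, 6) + min(4, 6) = 10
RHS = 4 + 6 = 10

The sides agree, so this pair does not disprove the claim.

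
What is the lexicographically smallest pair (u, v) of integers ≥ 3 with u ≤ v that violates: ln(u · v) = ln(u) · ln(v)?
(u, v) = (3, 3)

Substituting (3, 3) into the claim:
LHS = ln(3 · 3) = ln(9) ≈ 2.197
RHS = ln(3) · ln(3) = ln(3)² ≈ 1.207

Since LHS ≠ RHS, this pair disproves the claim, and no lexicographically smaller pair (u ≤ v, integers ≥ 3) does.

For instance (8, 8) is also a counterexample (LHS = ln(64) ≈ 4.159, RHS = ln(8)² ≈ 4.324), but it's lexicographically larger.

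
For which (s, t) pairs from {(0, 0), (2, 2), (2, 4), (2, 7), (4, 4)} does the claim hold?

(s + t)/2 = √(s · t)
(0, 0), (2, 2), (4, 4)

Testing each pair:
(0, 0): LHS = 0, RHS = 0 → holds
(2, 2): LHS = 2, RHS = 2 → holds
(2, 4): LHS = 3, RHS = 2·√(2) ≈ 2.828 → fails
(2, 7): LHS = 9/2, RHS = √(14) ≈ 3.742 → fails
(4, 4): LHS = 4, RHS = 4 → holds

3 of 5 pairs satisfy the claim.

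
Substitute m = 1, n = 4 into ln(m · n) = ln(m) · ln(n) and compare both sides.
LHS = ln(1 · 4) = ln(4) ≈ 1.386
RHS = ln(1) · ln(4) = 0

LHS ≠ RHS (they differ by about 1.386), so the equation does not hold here.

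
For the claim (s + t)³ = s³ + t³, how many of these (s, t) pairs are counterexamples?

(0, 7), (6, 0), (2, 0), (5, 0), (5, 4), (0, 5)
1

Testing each pair:
(0, 7): LHS = 343, RHS = 343 → satisfies claim
(6, 0): LHS = 216, RHS = 216 → satisfies claim
(2, 0): LHS = 8, RHS = 8 → satisfies claim
(5, 0): LHS = 125, RHS = 125 → satisfies claim
(5, 4): LHS = 729, RHS = 189 → counterexample
(0, 5): LHS = 125, RHS = 125 → satisfies claim

That makes 1 counterexample.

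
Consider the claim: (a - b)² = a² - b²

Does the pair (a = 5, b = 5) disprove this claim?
No

Substituting a = 5, b = 5:
LHS = (5 - 5)² = 0
RHS = 5² - 5² = 0

The sides agree, so this pair does not disprove the claim.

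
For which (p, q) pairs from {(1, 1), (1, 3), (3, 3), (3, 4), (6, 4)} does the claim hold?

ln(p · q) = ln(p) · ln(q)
(1, 1)

Testing each pair:
(1, 1): LHS = 0, RHS = 0 → holds
(1, 3): LHS = ln(3) ≈ 1.099, RHS = 0 → fails
(3, 3): LHS = ln(9) ≈ 2.197, RHS = ln(3)² ≈ 1.207 → fails
(3, 4): LHS = ln(12) ≈ 2.485, RHS = ln(3)·ln(4) ≈ 1.523 → fails
(6, 4): LHS = ln(24) ≈ 3.178, RHS = ln(4)·ln(6) ≈ 2.484 → fails

1 of 5 pairs satisfies the claim.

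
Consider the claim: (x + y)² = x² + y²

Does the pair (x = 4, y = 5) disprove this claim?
Yes

Substituting x = 4, y = 5:
LHS = (4 + 5)² = 81
RHS = 4² + 5² = 41

Since LHS ≠ RHS, this pair disproves the claim.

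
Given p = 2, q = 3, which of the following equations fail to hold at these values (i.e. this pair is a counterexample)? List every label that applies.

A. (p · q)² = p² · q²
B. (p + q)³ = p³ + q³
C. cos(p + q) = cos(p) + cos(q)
B, C

Evaluating each claim at the given values:
A. LHS = 36, RHS = 36 → holds here (LHS = RHS)
B. LHS = 125, RHS = 35 → fails here (LHS ≠ RHS)
C. LHS = cos(5) ≈ 0.2837, RHS = cos(3) + cos(2) ≈ -1.406 → fails here (LHS ≠ RHS)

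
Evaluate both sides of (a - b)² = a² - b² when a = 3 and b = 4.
LHS = (3 - 4)² = 1
RHS = 3² - 4² = -7

LHS ≠ RHS, so the equation does not hold here.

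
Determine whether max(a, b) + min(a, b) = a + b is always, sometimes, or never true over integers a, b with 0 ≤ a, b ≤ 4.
The identity holds for every pair in the range. For instance at (a, b) = (2, 2): both sides equal 4.

Answer: Always true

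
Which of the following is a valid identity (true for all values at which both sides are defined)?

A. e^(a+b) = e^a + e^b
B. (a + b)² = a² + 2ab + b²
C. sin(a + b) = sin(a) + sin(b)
B

A: fails at (1, 3) — LHS = e^4 ≈ 54.6, RHS = e + e^3 ≈ 22.8.
B: holds — e.g. at (6, 7), both sides equal 169.
C: fails at (3, 7) — LHS = sin(10) ≈ -0.544, RHS = sin(3) + sin(7) ≈ 0.7981.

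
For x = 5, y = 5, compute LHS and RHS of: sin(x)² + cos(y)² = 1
LHS = sin(5)² + cos(5)² = 1
RHS = 1

LHS = RHS: the two sides agree.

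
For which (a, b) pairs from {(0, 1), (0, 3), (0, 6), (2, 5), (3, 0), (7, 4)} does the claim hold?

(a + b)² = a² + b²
(0, 1), (0, 3), (0, 6), (3, 0)

Testing each pair:
(0, 1): LHS = 1, RHS = 1 → holds
(0, 3): LHS = 9, RHS = 9 → holds
(0, 6): LHS = 36, RHS = 36 → holds
(2, 5): LHS = 49, RHS = 29 → fails
(3, 0): LHS = 9, RHS = 9 → holds
(7, 4): LHS = 121, RHS = 65 → fails

4 of 6 pairs satisfy the claim.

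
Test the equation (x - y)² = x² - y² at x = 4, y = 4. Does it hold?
Holds

Substituting x = 4, y = 4:

LHS = (4 - 4)² = 0
RHS = 4² - 4² = 0

LHS = RHS, so the equation holds at this point.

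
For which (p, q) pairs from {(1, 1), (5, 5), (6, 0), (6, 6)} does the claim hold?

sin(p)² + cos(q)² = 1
(1, 1), (5, 5), (6, 6)

Testing each pair:
(1, 1): LHS = cos(1)² + sin(1)² = 1, RHS = 1 → holds
(5, 5): LHS = cos(5)² + sin(5)² = 1, RHS = 1 → holds
(6, 0): LHS = sin(6)² + 1 ≈ 1.078, RHS = 1 → fails
(6, 6): LHS = sin(6)² + cos(6)² = 1, RHS = 1 → holds

3 of 4 pairs satisfy the claim.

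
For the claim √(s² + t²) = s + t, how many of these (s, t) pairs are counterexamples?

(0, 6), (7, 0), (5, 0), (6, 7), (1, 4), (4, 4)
Testing each pair:
(0, 6): LHS = 6, RHS = 6 → satisfies claim
(7, 0): LHS = 7, RHS = 7 → satisfies claim
(5, 0): LHS = 5, RHS = 5 → satisfies claim
(6, 7): LHS = √(85) ≈ 9.22, RHS = 13 → counterexample
(1, 4): LHS = √(17) ≈ 4.123, RHS = 5 → counterexample
(4, 4): LHS = 4·√(2) ≈ 5.657, RHS = 8 → counterexample

That makes 3 counterexamples.

Answer: 3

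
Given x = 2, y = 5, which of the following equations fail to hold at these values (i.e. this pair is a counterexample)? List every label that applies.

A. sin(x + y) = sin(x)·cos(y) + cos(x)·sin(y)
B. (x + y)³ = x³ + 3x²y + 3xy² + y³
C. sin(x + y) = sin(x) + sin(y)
C

Evaluating each claim at the given values:
A. LHS = sin(7) ≈ 0.657, RHS = sin(2)·cos(5) + sin(5)·cos(2) ≈ 0.657 → holds here (LHS = RHS)
B. LHS = 343, RHS = 343 → holds here (LHS = RHS)
C. LHS = sin(7) ≈ 0.657, RHS = sin(5) + sin(2) ≈ -0.04963 → fails here (LHS ≠ RHS)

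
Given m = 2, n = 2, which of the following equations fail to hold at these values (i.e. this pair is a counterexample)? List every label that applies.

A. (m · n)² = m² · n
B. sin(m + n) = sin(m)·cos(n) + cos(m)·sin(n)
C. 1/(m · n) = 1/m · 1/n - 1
Evaluating each claim at the given values:
A. LHS = 16, RHS = 8 → fails here (LHS ≠ RHS)
B. LHS = sin(4) ≈ -0.7568, RHS = 2·sin(2)·cos(2) ≈ -0.7568 → holds here (LHS = RHS)
C. LHS = 1/4, RHS = -3/4 → fails here (LHS ≠ RHS)

Answer: A, C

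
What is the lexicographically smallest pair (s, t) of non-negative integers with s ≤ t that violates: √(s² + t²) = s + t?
(s, t) = (1, 1)

Substituting (1, 1) into the claim:
LHS = √(1² + 1²) = √(2) ≈ 1.414
RHS = 1 + 1 = 2

Since LHS ≠ RHS, this pair disproves the claim, and no lexicographically smaller pair (s ≤ t, non-negative integers) does.

For instance (6, 7) is also a counterexample (LHS = √(85) ≈ 9.22, RHS = 13), but it's lexicographically larger.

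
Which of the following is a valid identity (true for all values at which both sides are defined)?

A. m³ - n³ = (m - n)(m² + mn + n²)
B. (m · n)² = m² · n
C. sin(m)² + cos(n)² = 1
A

A: holds — e.g. at (2, 5), both sides equal -117.
B: fails at (1, 3) — LHS = 9, RHS = 3.
C: fails at (4, 5) — LHS = cos(5)² + sin(4)² ≈ 0.6532, RHS = 1.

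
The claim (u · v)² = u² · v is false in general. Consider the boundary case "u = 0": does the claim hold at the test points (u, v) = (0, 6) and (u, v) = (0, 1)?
At (0, 6): LHS = 0, RHS = 0 → equal
At (0, 1): LHS = 0, RHS = 0 → equal

So the claim does hold at both of these boundary points, even though it is not an identity.

Answer: Yes, holds at both test points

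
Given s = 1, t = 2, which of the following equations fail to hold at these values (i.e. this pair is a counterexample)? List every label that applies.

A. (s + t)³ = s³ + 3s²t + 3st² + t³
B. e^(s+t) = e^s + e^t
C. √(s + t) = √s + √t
B, C

Evaluating each claim at the given values:
A. LHS = 27, RHS = 27 → holds here (LHS = RHS)
B. LHS = e^3 ≈ 20.09, RHS = e + e^2 ≈ 10.11 → fails here (LHS ≠ RHS)
C. LHS = √(3) ≈ 1.732, RHS = 1 + √(2) ≈ 2.414 → fails here (LHS ≠ RHS)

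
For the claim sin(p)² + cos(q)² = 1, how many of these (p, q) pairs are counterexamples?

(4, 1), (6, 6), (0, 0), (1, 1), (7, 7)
1

Testing each pair:
(4, 1): LHS = cos(1)² + sin(4)² ≈ 0.8647, RHS = 1 → counterexample
(6, 6): LHS = sin(6)² + cos(6)² = 1, RHS = 1 → satisfies claim
(0, 0): LHS = 1, RHS = 1 → satisfies claim
(1, 1): LHS = cos(1)² + sin(1)² = 1, RHS = 1 → satisfies claim
(7, 7): LHS = sin(7)² + cos(7)² = 1, RHS = 1 → satisfies claim

That makes 1 counterexample.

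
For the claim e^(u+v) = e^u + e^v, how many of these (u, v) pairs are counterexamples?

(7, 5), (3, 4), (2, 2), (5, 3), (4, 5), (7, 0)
6

Testing each pair:
(7, 5): LHS = e^12 ≈ 162754.8, RHS = e^5 + e^7 ≈ 1245 → counterexample
(3, 4): LHS = e^7 ≈ 1097, RHS = e^3 + e^4 ≈ 74.68 → counterexample
(2, 2): LHS = e^4 ≈ 54.6, RHS = 2·e^2 ≈ 14.78 → counterexample
(5, 3): LHS = e^8 ≈ 2981, RHS = e^3 + e^5 ≈ 168.5 → counterexample
(4, 5): LHS = e^9 ≈ 8103, RHS = e^4 + e^5 ≈ 203 → counterexample
(7, 0): LHS = e^7 ≈ 1097, RHS = 1 + e^7 ≈ 1098 → counterexample

That makes 6 counterexamples.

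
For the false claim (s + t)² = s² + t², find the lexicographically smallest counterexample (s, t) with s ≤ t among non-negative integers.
(s, t) = (1, 1)

Substituting (1, 1) into the claim:
LHS = (1 + 1)² = 4
RHS = 1² + 1² = 2

Since LHS ≠ RHS, this pair disproves the claim, and no lexicographically smaller pair (s ≤ t, non-negative integers) does.

For instance (1, 4) is also a counterexample (LHS = 25, RHS = 17), but it's lexicographically larger.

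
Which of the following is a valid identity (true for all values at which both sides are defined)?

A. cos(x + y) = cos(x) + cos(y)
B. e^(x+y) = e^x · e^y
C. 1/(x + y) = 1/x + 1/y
A: fails at (3, 3) — LHS = cos(6) ≈ 0.9602, RHS = 2·cos(3) ≈ -1.98.
B: holds — e.g. at (2, 5), both sides equal e^7 ≈ 1097.
C: fails at (2, 5) — LHS = 1/7, RHS = 7/10.

Answer: B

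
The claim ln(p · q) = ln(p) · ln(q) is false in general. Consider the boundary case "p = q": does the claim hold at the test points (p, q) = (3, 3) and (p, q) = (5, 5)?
No, fails at both test points

At (3, 3): LHS = ln(9) ≈ 2.197 ≠ RHS = ln(3)² ≈ 1.207
At (5, 5): LHS = ln(25) ≈ 3.219 ≠ RHS = ln(5)² ≈ 2.59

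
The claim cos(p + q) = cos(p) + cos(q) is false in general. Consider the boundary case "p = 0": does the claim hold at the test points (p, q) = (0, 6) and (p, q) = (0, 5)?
No, fails at both test points

At (0, 6): LHS = cos(6) ≈ 0.9602 ≠ RHS = cos(6) + 1 ≈ 1.96
At (0, 5): LHS = cos(5) ≈ 0.2837 ≠ RHS = cos(5) + 1 ≈ 1.284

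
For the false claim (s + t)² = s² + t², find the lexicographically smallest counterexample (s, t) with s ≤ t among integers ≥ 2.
Substituting (2, 2) into the claim:
LHS = (2 + 2)² = 16
RHS = 2² + 2² = 8

Since LHS ≠ RHS, this pair disproves the claim, and no lexicographically smaller pair (s ≤ t, integers ≥ 2) does.

For instance (7, 9) is also a counterexample (LHS = 256, RHS = 130), but it's lexicographically larger.

Answer: (s, t) = (2, 2)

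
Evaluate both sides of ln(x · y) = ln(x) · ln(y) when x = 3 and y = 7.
LHS = ln(3 · 7) = ln(21) ≈ 3.045
RHS = ln(3) · ln(7) ≈ 2.138

LHS ≠ RHS (they differ by about 0.9067), so the equation does not hold here.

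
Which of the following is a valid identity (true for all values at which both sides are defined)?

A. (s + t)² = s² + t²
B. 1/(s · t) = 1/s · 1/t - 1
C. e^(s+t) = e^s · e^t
C

A: fails at (1, 5) — LHS = 36, RHS = 26.
B: fails at (2, 2) — LHS = 1/4, RHS = -3/4.
C: holds — e.g. at (2, 5), both sides equal e^7 ≈ 1097.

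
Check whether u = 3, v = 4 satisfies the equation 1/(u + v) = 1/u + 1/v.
Substituting u = 3, v = 4:

LHS = 1/(3 + 4) = 1/7
RHS = 1/3 + 1/4 = 7/12

LHS ≠ RHS, so the equation does not hold at this point.

Answer: Fails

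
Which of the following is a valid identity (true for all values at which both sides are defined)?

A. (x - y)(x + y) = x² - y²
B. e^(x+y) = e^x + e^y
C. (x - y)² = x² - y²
A: holds — e.g. at (1, 4), both sides equal -15.
B: fails at (1, 2) — LHS = e^3 ≈ 20.09, RHS = e + e^2 ≈ 10.11.
C: fails at (1, 4) — LHS = 9, RHS = -15.

Answer: A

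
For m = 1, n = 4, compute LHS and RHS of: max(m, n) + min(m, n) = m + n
LHS = max(1, 4) + min(1, 4) = 5
RHS = 1 + 4 = 5

LHS = RHS: the two sides agree.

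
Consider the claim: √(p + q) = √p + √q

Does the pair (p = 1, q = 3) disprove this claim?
Yes

Substituting p = 1, q = 3:
LHS = √(1 + 3) = 2
RHS = √1 + √3 = 1 + √(3) ≈ 2.732

Since LHS ≠ RHS, this pair disproves the claim.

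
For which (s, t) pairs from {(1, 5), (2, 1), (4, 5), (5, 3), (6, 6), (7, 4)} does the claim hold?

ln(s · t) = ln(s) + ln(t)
Testing each pair:
(1, 5): LHS = ln(5) ≈ 1.609, RHS = ln(5) ≈ 1.609 → holds
(2, 1): LHS = ln(2) ≈ 0.6931, RHS = ln(2) ≈ 0.6931 → holds
(4, 5): LHS = ln(20) ≈ 2.996, RHS = ln(4) + ln(5) ≈ 2.996 → holds
(5, 3): LHS = ln(15) ≈ 2.708, RHS = ln(3) + ln(5) ≈ 2.708 → holds
(6, 6): LHS = ln(36) ≈ 3.584, RHS = 2·ln(6) ≈ 3.584 → holds
(7, 4): LHS = ln(28) ≈ 3.332, RHS = ln(4) + ln(7) ≈ 3.332 → holds

Every pair satisfies the claim.

Answer: All pairs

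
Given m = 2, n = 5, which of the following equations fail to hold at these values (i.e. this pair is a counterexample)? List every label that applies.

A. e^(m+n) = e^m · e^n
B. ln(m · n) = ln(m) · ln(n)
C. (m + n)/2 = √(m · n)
B, C

Evaluating each claim at the given values:
A. LHS = e^7 ≈ 1097, RHS = e^7 ≈ 1097 → holds here (LHS = RHS)
B. LHS = ln(10) ≈ 2.303, RHS = ln(2)·ln(5) ≈ 1.116 → fails here (LHS ≠ RHS)
C. LHS = 7/2, RHS = √(10) ≈ 3.162 → fails here (LHS ≠ RHS)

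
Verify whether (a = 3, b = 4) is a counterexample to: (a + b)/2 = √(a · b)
Substituting a = 3, b = 4:
LHS = (3 + 4)/2 = 7/2
RHS = √(3 · 4) = 2·√(3) ≈ 3.464

Since LHS ≠ RHS, this pair disproves the claim.

Answer: Yes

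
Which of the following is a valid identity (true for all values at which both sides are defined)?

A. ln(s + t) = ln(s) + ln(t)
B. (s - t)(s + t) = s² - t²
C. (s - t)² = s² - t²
A: fails at (2, 7) — LHS = ln(9) ≈ 2.197, RHS = ln(2) + ln(7) ≈ 2.639.
B: holds — e.g. at (2, 2), both sides equal 0.
C: fails at (3, 5) — LHS = 4, RHS = -16.

Answer: B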